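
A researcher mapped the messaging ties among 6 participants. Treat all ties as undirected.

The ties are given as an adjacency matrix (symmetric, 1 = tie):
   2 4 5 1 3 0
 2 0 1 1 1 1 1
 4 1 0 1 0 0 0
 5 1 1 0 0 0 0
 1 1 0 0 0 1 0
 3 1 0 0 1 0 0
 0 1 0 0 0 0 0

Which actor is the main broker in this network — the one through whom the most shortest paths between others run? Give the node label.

2

Unnormalized betweenness of each node: 0:0, 1:0, 2:8, 3:0, 4:0, 5:0.
2 has the largest value, 8, making it the main broker — the node through which the most shortest paths run.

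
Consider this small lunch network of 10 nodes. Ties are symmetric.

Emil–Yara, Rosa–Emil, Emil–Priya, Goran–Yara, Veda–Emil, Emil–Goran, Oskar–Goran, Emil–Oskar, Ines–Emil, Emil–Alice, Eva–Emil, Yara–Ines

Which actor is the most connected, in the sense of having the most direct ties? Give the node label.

Emil

Degrees — Alice:1, Emil:9, Eva:1, Goran:3, Ines:2, Oskar:2, Priya:1, Rosa:1, Veda:1, Yara:3.
The maximum is 9, attained only by Emil.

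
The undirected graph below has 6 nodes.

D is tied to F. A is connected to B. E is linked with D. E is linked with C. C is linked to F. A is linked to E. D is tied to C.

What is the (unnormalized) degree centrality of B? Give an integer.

B is directly tied to A. That is 1 neighbor, so the degree of B is 1.

1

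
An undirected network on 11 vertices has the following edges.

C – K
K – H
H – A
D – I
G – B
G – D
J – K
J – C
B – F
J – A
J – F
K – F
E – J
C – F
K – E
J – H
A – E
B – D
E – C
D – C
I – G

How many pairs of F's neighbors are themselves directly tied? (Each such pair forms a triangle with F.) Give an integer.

3

F's neighbors: B, C, J, and K.
Neighbor pairs that are themselves tied: F–C–J; F–C–K; F–J–K. Each forms one triangle with F, for 3 in total.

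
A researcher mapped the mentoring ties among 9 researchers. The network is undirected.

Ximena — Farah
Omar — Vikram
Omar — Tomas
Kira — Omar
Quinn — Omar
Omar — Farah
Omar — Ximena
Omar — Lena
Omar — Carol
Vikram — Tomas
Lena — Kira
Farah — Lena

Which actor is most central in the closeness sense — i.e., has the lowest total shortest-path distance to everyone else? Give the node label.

Omar

Farness (sum of distances to all others) for each node — Carol:15, Farah:13, Kira:14, Lena:13, Omar:8, Quinn:15, Tomas:14, Vikram:14, Ximena:14.
The smallest farness is 8, for Omar, so Omar has the highest closeness.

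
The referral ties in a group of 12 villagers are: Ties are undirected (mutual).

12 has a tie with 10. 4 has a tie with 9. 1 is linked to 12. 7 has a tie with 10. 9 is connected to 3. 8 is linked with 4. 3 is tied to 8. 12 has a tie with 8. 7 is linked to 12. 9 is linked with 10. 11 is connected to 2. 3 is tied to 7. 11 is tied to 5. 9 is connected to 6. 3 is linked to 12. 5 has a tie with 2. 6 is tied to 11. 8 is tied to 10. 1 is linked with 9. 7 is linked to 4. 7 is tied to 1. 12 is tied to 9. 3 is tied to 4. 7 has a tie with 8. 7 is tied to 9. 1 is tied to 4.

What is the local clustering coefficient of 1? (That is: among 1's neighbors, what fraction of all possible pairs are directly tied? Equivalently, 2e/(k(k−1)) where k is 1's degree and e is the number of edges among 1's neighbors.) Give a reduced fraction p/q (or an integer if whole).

1's neighbors: 4, 7, 9, and 12 (k = 4).
Possible neighbor pairs: C(4,2) = 6. Edges among them: 4–7, 4–9, 7–9, 7–12, 9–12 → e = 5.
Clustering(1) = 5/6.

5/6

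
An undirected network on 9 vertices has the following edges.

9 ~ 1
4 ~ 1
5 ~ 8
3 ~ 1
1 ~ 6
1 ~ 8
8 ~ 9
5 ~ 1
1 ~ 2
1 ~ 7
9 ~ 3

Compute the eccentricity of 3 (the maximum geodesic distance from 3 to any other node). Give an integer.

Distances from 3: 1:1, 2:2, 4:2, 5:2, 6:2, 7:2, 8:2, 9:1.
The largest is 2 (to 7, 4, 5, 2, 8, and 6), so the eccentricity of 3 is 2.

2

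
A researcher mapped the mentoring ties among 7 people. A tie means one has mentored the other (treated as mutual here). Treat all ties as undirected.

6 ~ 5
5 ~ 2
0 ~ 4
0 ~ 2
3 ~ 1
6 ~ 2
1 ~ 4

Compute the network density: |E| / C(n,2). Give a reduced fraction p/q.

There are 7 edges and 7 nodes, so the maximum possible is C(7,2) = 21.
Density = 7/21 = 1/3.

1/3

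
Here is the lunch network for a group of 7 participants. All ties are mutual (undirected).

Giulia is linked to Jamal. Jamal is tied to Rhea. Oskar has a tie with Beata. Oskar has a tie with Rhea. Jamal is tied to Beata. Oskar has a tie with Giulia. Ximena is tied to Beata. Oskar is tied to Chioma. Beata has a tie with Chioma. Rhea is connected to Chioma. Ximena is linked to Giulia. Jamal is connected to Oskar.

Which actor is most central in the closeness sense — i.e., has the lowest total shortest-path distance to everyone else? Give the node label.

Oskar

Farness (sum of distances to all others) for each node — Beata:8, Chioma:9, Giulia:9, Jamal:8, Oskar:7, Rhea:10, Ximena:11.
The smallest farness is 7, for Oskar, so Oskar has the highest closeness.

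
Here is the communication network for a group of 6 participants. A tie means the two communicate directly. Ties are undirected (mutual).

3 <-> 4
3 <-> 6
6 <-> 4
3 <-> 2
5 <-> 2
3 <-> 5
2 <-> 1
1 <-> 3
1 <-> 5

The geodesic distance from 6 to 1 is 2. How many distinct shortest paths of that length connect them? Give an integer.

1

The shortest distance is 2, and the only length-2 path is 6–3–1. So there is exactly 1 shortest path.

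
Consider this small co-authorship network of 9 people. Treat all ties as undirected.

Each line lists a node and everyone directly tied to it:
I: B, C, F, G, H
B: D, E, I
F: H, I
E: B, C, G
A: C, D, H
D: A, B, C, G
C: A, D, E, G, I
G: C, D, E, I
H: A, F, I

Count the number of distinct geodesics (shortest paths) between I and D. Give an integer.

The shortest distance is 2. The length-2 paths are: I–B–D; I–G–D; I–C–D.
That gives 3 distinct shortest paths.

3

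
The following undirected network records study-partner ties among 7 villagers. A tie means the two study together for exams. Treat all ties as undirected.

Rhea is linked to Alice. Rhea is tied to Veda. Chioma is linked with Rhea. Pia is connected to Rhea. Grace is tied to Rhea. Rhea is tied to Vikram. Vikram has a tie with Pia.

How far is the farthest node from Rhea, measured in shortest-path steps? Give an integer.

1

Distances from Rhea: Alice:1, Chioma:1, Grace:1, Pia:1, Veda:1, Vikram:1.
The largest is 1 (to Alice, Veda, Grace, Pia, Vikram, and Chioma), so the eccentricity of Rhea is 1.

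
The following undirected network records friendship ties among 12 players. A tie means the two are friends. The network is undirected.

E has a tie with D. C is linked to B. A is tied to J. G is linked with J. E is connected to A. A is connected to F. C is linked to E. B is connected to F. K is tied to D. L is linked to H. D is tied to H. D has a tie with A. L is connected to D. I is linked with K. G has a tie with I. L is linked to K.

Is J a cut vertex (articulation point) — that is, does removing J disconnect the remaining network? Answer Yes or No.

No

Even without J, every remaining node can still reach every other (the residual graph is connected), so J is not a cut vertex.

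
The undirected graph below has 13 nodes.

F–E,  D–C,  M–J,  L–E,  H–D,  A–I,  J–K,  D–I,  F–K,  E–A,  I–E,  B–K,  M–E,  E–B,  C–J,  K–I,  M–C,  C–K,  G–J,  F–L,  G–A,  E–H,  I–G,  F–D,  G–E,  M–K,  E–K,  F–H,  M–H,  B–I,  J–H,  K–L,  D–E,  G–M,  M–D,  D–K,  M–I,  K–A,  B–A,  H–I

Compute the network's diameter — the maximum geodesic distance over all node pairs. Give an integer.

Eccentricity of each node (its greatest distance to any other): A:2, B:2, C:2, D:2, E:2, F:2, G:2, H:2, I:2, J:2, K:2, L:2, M:2.
The maximum eccentricity is 2, realized for instance by the pair F–M via F – H – M. So the diameter is 2.

2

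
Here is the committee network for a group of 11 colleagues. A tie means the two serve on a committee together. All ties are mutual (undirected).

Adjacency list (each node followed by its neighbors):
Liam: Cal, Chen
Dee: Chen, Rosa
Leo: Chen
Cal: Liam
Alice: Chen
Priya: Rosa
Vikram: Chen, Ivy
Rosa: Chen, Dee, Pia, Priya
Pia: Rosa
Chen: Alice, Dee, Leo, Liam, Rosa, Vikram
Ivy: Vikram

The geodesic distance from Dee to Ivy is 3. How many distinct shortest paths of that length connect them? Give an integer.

1

The shortest distance is 3, and the only length-3 path is Dee–Chen–Vikram–Ivy. So there is exactly 1 shortest path.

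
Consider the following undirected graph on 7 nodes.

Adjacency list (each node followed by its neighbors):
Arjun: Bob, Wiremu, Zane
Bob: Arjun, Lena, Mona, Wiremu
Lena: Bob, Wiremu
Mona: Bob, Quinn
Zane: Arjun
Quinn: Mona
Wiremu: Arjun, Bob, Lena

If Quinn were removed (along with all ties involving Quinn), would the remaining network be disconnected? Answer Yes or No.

No

Even without Quinn, every remaining node can still reach every other (the residual graph is connected), so Quinn is not a cut vertex.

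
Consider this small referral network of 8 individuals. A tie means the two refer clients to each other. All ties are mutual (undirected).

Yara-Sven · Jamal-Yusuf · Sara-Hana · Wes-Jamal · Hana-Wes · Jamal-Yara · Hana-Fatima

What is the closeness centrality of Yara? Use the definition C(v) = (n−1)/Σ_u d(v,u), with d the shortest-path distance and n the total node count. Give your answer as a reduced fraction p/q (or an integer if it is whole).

Distances from Yara: Fatima:4, Hana:3, Jamal:1, Sara:4, Sven:1, Wes:2, Yusuf:2. Sum = 17.
n = 8, so closeness = 7/17.

7/17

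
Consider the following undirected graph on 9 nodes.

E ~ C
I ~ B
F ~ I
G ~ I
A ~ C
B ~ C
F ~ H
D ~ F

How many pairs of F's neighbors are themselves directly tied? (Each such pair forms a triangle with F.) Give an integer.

0

F's neighbors are D, H, and I, but none of them are tied to each other, so no triangle contains F.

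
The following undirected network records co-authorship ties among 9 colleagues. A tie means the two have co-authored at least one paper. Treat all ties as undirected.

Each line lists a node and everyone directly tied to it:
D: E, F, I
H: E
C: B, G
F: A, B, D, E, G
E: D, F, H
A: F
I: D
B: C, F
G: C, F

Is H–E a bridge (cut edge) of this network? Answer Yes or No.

Without the H–E edge there is no alternate route between H and E, so the network disconnects. It is a bridge.

Yes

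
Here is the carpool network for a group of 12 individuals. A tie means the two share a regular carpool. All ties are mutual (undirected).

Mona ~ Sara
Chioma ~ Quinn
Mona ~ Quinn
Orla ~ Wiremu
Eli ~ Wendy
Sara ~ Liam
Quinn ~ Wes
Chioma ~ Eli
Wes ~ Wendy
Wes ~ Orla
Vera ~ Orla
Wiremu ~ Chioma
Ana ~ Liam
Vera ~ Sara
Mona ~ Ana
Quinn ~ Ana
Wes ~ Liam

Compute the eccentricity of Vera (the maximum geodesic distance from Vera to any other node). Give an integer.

Distances from Vera: Ana:3, Chioma:3, Eli:4, Liam:2, Mona:2, Orla:1, Quinn:3, Sara:1, Wendy:3, Wes:2, Wiremu:2.
The largest is 4 (to Eli), so the eccentricity of Vera is 4.

4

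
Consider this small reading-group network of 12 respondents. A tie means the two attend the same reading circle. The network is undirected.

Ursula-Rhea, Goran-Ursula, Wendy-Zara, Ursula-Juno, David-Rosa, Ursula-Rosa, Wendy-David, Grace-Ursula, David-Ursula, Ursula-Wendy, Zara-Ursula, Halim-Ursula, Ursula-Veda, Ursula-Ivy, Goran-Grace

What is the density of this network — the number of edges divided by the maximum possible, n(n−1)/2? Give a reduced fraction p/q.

There are 15 edges and 12 nodes, so the maximum possible is C(12,2) = 66.
Density = 15/66 = 5/22.

5/22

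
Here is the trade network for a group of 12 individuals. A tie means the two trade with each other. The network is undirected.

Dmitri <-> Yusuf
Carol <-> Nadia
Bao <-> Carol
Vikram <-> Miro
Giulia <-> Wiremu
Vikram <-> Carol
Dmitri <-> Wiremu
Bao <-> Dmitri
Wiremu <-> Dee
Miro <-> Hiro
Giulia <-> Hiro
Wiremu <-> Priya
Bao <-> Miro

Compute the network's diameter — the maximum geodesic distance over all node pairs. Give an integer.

Eccentricity of each node (its greatest distance to any other): Bao:3, Carol:4, Dee:5, Dmitri:3, Giulia:5, Hiro:4, Miro:4, Nadia:5, Priya:5, Vikram:5, Wiremu:4, Yusuf:4.
The maximum eccentricity is 5, realized for instance by the pair Giulia–Nadia via Giulia – Hiro – Miro – Bao – Carol – Nadia. So the diameter is 5.

5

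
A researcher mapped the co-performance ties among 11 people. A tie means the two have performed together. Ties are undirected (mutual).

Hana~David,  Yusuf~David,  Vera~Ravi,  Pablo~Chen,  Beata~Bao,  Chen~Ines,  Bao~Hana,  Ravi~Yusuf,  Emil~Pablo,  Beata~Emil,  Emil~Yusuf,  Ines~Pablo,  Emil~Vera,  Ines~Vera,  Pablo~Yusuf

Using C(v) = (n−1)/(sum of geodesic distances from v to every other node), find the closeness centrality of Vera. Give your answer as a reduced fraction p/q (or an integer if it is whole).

Distances from Vera: Bao:3, Beata:2, Chen:2, David:3, Emil:1, Hana:4, Ines:1, Pablo:2, Ravi:1, Yusuf:2. Sum = 21.
n = 11, so closeness = 10/21.

10/21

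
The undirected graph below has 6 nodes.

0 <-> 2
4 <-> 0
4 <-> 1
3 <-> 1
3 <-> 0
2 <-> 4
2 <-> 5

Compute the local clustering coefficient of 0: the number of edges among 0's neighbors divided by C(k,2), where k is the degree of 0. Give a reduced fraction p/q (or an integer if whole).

0's neighbors: 2, 3, and 4 (k = 3).
Possible neighbor pairs: C(3,2) = 3. Edges among them: 2–4 → e = 1.
Clustering(0) = 1/3.

1/3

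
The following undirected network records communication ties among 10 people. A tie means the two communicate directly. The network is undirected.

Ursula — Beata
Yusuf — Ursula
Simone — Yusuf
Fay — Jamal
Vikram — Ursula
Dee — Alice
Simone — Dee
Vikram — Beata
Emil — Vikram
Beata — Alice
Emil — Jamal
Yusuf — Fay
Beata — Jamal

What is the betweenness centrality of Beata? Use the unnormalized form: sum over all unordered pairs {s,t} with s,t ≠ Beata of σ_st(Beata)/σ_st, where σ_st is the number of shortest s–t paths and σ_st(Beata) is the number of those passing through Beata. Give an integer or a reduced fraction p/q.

Pairs whose geodesics pass through Beata — Dee–Ursula: 1/2; Dee–Vikram: 1; Dee–Emil: 2/2; Dee–Jamal: 1; Alice–Ursula: 1; Alice–Vikram: 1; Alice–Emil: 2/2; Alice–Jamal: 1; Alice–Fay: 1; Alice–Yusuf: 1/2; Ursula–Jamal: 1; Vikram–Jamal: 1/2; Vikram–Fay: 1/3.
All other pairs contribute 0.
Summing the contributions gives betweenness(Beata) = 65/6.

65/6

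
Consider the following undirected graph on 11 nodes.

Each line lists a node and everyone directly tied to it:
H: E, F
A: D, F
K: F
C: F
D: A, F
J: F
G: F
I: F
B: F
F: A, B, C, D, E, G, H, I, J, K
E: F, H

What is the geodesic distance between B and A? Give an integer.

2

One shortest route is B – F – A, which uses 2 edges, and B and A are not directly tied, so nothing shorter exists. So d(B,A) = 2.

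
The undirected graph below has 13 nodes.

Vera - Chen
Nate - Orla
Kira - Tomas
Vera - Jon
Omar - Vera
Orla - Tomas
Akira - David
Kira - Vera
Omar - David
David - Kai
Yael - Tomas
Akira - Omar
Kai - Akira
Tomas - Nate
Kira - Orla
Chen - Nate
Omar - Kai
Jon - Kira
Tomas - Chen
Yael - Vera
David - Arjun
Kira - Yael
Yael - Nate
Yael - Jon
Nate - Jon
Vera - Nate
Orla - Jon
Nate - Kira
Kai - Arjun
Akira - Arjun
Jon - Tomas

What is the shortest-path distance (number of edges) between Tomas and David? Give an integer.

4

One shortest route is Tomas – Chen – Vera – Omar – David, which uses 4 edges, and at distance 3 from Tomas we only reach {Omar}, which does not include David. So d(Tomas,David) = 4.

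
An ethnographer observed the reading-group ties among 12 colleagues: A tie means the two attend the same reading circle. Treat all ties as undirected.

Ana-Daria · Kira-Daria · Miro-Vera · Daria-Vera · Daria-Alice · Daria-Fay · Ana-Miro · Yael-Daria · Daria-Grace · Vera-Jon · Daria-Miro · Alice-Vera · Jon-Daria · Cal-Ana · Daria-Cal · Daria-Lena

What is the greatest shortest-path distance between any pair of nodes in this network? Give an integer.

2

Eccentricity of each node (its greatest distance to any other): Alice:2, Ana:2, Cal:2, Daria:1, Fay:2, Grace:2, Jon:2, Kira:2, Lena:2, Miro:2, Vera:2, Yael:2.
The maximum eccentricity is 2, realized for instance by the pair Grace–Jon via Grace – Daria – Jon. So the diameter is 2.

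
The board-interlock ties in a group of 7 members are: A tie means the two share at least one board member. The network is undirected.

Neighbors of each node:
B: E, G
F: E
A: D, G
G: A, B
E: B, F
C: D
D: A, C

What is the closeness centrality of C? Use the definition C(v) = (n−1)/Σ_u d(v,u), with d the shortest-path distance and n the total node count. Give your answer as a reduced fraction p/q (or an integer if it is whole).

Distances from C: A:2, B:4, D:1, E:5, F:6, G:3. Sum = 21.
n = 7, so closeness = 6/21 = 2/7.

2/7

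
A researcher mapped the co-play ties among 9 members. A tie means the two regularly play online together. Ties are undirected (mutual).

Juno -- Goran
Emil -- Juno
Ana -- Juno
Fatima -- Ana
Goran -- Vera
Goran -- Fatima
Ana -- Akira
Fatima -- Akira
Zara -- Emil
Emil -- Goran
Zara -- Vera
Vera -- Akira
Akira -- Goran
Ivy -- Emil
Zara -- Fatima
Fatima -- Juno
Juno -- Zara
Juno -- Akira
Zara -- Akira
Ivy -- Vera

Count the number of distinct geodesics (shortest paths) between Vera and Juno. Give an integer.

The shortest distance is 2. The length-2 paths are: Vera–Akira–Juno; Vera–Goran–Juno; Vera–Zara–Juno.
That gives 3 distinct shortest paths.

3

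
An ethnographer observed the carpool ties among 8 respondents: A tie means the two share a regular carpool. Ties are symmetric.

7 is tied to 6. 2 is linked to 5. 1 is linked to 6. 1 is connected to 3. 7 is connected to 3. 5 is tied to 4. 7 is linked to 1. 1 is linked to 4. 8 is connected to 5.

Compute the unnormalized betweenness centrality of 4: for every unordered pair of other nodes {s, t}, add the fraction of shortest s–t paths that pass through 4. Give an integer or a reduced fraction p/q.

Pairs whose geodesics pass through 4 — 1–5: 1; 1–2: 1; 1–8: 1; 6–5: 1; 6–2: 1; 6–8: 1; 7–5: 1; 7–2: 1; 7–8: 1; 3–5: 1; 3–2: 1; 3–8: 1.
All other pairs contribute 0.
Summing the contributions gives betweenness(4) = 12.

12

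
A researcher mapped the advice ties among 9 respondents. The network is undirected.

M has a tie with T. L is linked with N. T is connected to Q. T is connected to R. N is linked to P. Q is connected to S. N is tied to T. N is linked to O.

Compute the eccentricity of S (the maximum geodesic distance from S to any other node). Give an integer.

Distances from S: L:4, M:3, N:3, O:4, P:4, Q:1, R:3, T:2.
The largest is 4 (to P, L, and O), so the eccentricity of S is 4.

4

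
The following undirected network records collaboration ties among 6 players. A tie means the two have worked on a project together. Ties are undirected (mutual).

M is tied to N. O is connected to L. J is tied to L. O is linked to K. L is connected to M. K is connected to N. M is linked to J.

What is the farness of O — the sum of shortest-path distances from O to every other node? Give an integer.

Distances from O: J:2, K:1, L:1, M:2, N:2.
Sum = 2 + 1 + 1 + 2 + 2 = 8.

8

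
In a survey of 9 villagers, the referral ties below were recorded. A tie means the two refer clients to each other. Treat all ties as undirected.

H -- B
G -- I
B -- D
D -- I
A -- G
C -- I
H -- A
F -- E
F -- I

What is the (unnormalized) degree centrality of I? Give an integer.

I is directly tied to C, D, F, and G. That is 4 neighbors, so the degree of I is 4.

4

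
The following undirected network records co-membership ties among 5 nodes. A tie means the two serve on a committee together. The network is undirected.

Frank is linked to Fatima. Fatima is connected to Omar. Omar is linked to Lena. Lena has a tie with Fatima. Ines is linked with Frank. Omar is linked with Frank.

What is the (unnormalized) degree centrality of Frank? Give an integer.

3

Frank is directly tied to Fatima, Ines, and Omar. That is 3 neighbors, so the degree of Frank is 3.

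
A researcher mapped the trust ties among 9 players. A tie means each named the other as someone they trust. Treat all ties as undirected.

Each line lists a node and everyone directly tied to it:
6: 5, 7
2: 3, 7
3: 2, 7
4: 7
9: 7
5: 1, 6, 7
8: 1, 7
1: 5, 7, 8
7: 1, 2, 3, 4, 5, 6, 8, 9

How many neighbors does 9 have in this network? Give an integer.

9 is directly tied to 7. That is 1 neighbor, so the degree of 9 is 1.

1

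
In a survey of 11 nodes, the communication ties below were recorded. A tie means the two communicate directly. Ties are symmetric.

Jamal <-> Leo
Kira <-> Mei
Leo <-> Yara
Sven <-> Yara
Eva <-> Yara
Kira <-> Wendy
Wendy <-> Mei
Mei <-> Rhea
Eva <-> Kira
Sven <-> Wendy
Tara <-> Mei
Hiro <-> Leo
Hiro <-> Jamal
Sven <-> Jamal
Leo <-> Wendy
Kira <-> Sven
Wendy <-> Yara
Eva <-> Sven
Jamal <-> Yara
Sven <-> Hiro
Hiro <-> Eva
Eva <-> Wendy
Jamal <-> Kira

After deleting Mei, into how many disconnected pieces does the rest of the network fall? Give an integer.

3

Without Mei, the remaining ties split the others into: {Tara}; {Rhea}; {Eva, Hiro, Jamal, Kira, Leo, Sven, Wendy, Yara}.
That's 3 separate components.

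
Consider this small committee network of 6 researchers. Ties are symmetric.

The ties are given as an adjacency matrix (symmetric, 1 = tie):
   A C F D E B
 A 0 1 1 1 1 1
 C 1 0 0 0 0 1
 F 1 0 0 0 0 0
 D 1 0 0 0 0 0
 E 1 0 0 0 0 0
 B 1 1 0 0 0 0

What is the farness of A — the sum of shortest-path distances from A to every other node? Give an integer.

5

Distances from A: B:1, C:1, D:1, E:1, F:1.
Sum = 1 + 1 + 1 + 1 + 1 = 5.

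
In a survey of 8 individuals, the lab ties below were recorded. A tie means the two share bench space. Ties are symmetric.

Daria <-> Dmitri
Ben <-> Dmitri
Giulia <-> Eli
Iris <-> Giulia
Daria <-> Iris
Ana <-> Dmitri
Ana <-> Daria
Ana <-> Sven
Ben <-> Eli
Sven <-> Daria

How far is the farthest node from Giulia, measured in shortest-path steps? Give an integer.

Distances from Giulia: Ana:3, Ben:2, Daria:2, Dmitri:3, Eli:1, Iris:1, Sven:3.
The largest is 3 (to Dmitri, Ana, and Sven), so the eccentricity of Giulia is 3.

3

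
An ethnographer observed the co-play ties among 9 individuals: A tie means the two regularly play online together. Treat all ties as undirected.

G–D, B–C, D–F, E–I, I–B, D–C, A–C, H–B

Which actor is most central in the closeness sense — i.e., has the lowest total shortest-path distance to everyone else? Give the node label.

Farness (sum of distances to all others) for each node — A:21, B:15, C:14, D:17, E:27, F:24, G:24, H:22, I:20.
The smallest farness is 14, for C, so C has the highest closeness.

C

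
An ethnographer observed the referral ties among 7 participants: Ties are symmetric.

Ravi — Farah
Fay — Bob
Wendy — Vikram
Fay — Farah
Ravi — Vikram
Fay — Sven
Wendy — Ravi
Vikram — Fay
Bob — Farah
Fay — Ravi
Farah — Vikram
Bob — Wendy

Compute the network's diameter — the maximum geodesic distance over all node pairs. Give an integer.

Eccentricity of each node (its greatest distance to any other): Bob:2, Farah:2, Fay:2, Ravi:2, Sven:3, Vikram:2, Wendy:3.
The maximum eccentricity is 3, realized for instance by the pair Wendy–Sven via Wendy – Bob – Fay – Sven. So the diameter is 3.

3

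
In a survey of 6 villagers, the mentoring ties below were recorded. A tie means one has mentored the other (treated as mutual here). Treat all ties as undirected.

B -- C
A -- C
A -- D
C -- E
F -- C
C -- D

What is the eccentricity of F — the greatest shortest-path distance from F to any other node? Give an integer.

2

Distances from F: A:2, B:2, C:1, D:2, E:2.
The largest is 2 (to B, D, E, and A), so the eccentricity of F is 2.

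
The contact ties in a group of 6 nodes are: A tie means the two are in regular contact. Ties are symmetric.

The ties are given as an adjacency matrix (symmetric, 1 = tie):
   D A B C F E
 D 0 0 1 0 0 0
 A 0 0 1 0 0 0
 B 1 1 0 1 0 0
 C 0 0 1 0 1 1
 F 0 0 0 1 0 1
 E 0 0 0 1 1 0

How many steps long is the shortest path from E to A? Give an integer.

One shortest route is E – C – B – A, which uses 3 edges, and at distance 2 from E we only reach {B}, which does not include A. So d(E,A) = 3.

3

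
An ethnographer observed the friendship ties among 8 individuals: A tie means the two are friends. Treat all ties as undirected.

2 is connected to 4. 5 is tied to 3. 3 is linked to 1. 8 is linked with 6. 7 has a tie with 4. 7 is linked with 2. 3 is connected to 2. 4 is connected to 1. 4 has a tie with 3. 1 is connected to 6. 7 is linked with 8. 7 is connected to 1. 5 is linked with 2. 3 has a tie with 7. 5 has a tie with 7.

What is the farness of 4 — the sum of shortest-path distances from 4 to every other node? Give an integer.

Distances from 4: 1:1, 2:1, 3:1, 5:2, 6:2, 7:1, 8:2.
Sum = 1 + 1 + 1 + 2 + 2 + 1 + 2 = 10.

10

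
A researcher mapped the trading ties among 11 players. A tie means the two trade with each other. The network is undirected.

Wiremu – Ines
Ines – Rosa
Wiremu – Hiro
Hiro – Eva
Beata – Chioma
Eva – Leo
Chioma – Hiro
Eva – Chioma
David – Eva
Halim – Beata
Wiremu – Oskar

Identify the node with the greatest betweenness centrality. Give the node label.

Hiro

Unnormalized betweenness of each node: Beata:9, Chioma:16, David:0, Eva:17, Halim:0, Hiro:24, Ines:9, Leo:0, Oskar:0, Rosa:0, Wiremu:23.
Hiro has the largest value, 24, making it the main broker — the node through which the most shortest paths run.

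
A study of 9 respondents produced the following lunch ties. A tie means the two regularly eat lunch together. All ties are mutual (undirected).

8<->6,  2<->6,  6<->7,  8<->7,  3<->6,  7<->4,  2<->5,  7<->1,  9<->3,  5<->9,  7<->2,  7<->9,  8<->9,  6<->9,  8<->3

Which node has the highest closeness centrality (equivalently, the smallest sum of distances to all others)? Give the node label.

7

Farness (sum of distances to all others) for each node — 1:17, 2:13, 3:15, 4:17, 5:16, 6:11, 7:10, 8:12, 9:11.
The smallest farness is 10, for 7, so 7 has the highest closeness.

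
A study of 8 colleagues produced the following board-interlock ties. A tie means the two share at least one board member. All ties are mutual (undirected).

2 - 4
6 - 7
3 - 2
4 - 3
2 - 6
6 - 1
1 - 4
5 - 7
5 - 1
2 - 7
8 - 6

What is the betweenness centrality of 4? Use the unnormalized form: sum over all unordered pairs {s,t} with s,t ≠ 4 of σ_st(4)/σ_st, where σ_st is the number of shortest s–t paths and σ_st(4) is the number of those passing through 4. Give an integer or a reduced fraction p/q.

Pairs whose geodesics pass through 4 — 2–1: 1/2; 1–3: 1; 3–5: 1/2.
All other pairs contribute 0.
Summing the contributions gives betweenness(4) = 2.

2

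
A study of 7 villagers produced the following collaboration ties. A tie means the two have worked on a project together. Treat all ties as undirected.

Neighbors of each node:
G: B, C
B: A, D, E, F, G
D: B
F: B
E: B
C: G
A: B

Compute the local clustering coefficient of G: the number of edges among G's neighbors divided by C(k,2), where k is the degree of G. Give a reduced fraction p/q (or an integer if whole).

0

G's neighbors: B and C (k = 2).
Possible neighbor pairs: C(2,2) = 1. Edges among them: none → e = 0.
Clustering(G) = 0/1.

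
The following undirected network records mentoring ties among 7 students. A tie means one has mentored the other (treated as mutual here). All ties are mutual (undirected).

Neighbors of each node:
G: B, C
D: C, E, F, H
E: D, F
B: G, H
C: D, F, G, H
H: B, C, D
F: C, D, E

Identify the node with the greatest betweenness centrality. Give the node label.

C

Unnormalized betweenness of each node: B:1/2, C:14/3, D:23/6, E:0, F:1, G:5/6, H:19/6.
C has the largest value, 14/3, making it the main broker — the node through which the most shortest paths run.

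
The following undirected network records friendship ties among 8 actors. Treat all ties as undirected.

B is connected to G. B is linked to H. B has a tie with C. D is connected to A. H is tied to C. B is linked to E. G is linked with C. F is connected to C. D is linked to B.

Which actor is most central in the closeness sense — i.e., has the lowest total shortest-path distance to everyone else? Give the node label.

B

Farness (sum of distances to all others) for each node — A:19, B:9, C:11, D:13, E:15, F:17, G:13, H:13.
The smallest farness is 9, for B, so B has the highest closeness.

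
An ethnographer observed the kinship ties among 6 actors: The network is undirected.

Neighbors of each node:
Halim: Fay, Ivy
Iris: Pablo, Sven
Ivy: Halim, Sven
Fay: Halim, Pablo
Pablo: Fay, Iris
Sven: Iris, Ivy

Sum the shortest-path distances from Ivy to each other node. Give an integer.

9

Distances from Ivy: Fay:2, Halim:1, Iris:2, Pablo:3, Sven:1.
Sum = 2 + 1 + 2 + 3 + 1 = 9.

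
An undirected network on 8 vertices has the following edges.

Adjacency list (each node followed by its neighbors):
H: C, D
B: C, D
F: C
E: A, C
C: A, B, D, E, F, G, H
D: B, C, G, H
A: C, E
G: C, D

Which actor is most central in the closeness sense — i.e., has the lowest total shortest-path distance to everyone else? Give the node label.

C

Farness (sum of distances to all others) for each node — A:12, B:12, C:7, D:10, E:12, F:13, G:12, H:12.
The smallest farness is 7, for C, so C has the highest closeness.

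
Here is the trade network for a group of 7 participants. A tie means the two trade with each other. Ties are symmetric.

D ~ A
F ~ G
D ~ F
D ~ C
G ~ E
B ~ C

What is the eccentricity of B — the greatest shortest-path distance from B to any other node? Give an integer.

5

Distances from B: A:3, C:1, D:2, E:5, F:3, G:4.
The largest is 5 (to E), so the eccentricity of B is 5.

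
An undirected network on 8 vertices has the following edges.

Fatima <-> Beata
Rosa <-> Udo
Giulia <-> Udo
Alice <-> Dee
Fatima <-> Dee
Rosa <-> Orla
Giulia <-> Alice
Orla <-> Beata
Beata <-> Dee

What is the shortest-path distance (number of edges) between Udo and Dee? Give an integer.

3

One shortest route is Udo – Giulia – Alice – Dee, which uses 3 edges, and at distance 2 from Udo we only reach {Alice, Orla}, which does not include Dee. So d(Udo,Dee) = 3.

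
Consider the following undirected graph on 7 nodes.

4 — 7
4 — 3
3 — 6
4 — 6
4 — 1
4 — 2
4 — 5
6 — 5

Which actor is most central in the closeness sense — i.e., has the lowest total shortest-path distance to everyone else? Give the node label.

Farness (sum of distances to all others) for each node — 1:11, 2:11, 3:10, 4:6, 5:10, 6:9, 7:11.
The smallest farness is 6, for 4, so 4 has the highest closeness.

4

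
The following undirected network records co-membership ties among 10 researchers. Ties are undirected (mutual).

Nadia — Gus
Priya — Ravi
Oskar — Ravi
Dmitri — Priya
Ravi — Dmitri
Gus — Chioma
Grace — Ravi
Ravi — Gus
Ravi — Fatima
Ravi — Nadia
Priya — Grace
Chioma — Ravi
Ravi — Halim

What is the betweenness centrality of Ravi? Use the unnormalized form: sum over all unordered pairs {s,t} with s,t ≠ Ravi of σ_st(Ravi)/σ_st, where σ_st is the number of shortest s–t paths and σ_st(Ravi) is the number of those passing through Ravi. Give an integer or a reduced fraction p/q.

31

Pairs whose geodesics pass through Ravi — Grace–Gus: 1; Grace–Chioma: 1; Grace–Halim: 1; Grace–Oskar: 1; Grace–Fatima: 1; Grace–Nadia: 1; Grace–Dmitri: 1/2; Priya–Gus: 1; Priya–Chioma: 1; Priya–Halim: 1; Priya–Oskar: 1; Priya–Fatima: 1; Priya–Nadia: 1; Gus–Halim: 1 … (+18 more pairs).
All other pairs contribute 0.
Summing the contributions gives betweenness(Ravi) = 31.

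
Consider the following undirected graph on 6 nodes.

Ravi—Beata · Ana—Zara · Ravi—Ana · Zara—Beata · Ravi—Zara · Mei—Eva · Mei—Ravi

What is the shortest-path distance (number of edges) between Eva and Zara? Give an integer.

One shortest route is Eva – Mei – Ravi – Zara, which uses 3 edges, and at distance 2 from Eva we only reach {Ravi}, which does not include Zara. So d(Eva,Zara) = 3.

3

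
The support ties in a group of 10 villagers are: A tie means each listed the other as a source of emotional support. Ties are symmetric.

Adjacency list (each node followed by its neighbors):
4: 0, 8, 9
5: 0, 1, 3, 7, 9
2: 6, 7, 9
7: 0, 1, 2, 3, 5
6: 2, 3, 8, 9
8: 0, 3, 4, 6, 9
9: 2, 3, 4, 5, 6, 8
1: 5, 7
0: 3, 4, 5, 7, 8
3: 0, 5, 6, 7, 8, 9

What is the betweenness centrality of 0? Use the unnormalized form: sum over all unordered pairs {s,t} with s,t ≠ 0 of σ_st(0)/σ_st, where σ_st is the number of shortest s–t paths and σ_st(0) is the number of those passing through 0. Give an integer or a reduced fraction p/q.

Pairs whose geodesics pass through 0 — 3–4: 1/3; 8–7: 1/2; 8–5: 1/3; 8–1: 2/5; 7–4: 1; 5–4: 1/2; 4–1: 2/3.
All other pairs contribute 0.
Summing the contributions gives betweenness(0) = 56/15.

56/15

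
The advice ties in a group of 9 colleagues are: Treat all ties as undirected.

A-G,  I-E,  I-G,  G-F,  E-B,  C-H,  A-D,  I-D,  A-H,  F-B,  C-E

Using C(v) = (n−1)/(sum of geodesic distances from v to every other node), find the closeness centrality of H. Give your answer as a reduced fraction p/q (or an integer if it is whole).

Distances from H: A:1, B:3, C:1, D:2, E:2, F:3, G:2, I:3. Sum = 17.
n = 9, so closeness = 8/17.

8/17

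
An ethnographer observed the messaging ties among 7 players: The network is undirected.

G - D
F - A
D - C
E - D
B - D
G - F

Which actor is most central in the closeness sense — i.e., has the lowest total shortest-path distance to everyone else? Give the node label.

Farness (sum of distances to all others) for each node — A:18, B:14, C:14, D:9, E:14, F:13, G:10.
The smallest farness is 9, for D, so D has the highest closeness.

D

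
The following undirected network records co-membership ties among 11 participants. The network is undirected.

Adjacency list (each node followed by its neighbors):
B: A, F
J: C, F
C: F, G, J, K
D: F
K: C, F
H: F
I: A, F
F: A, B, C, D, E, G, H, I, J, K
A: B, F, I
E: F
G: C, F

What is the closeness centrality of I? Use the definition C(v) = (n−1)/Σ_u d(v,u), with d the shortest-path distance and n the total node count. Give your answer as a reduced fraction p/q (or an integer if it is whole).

5/9

Distances from I: A:1, B:2, C:2, D:2, E:2, F:1, G:2, H:2, J:2, K:2. Sum = 18.
n = 11, so closeness = 10/18 = 5/9.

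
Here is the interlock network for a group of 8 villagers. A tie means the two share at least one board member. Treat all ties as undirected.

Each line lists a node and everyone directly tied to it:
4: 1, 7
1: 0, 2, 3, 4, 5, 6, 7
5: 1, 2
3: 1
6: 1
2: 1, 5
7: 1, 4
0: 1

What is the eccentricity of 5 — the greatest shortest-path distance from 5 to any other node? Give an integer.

Distances from 5: 0:2, 1:1, 2:1, 3:2, 4:2, 6:2, 7:2.
The largest is 2 (to 7, 0, 6, 3, and 4), so the eccentricity of 5 is 2.

2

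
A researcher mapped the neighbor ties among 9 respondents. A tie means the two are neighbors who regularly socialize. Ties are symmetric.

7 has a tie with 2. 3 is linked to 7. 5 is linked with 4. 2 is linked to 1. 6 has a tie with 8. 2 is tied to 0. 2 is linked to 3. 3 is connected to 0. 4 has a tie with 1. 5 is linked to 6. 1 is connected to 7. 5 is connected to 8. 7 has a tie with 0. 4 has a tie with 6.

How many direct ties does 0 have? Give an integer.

0 is directly tied to 2, 3, and 7. That is 3 neighbors, so the degree of 0 is 3.

3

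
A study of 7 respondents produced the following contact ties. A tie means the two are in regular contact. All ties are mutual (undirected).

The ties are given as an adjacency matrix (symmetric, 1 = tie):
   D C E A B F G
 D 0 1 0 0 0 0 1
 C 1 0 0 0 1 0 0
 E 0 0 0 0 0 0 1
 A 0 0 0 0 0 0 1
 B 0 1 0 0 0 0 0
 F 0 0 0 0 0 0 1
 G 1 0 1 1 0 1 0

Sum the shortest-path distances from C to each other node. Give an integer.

Distances from C: A:3, B:1, D:1, E:3, F:3, G:2.
Sum = 3 + 1 + 1 + 3 + 3 + 2 = 13.

13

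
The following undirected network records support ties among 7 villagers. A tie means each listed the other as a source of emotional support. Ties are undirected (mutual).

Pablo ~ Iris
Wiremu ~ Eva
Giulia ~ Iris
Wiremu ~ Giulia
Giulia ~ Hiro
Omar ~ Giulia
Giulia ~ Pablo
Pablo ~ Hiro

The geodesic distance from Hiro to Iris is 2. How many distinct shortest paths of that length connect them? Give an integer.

The shortest distance is 2. The length-2 paths are: Hiro–Pablo–Iris; Hiro–Giulia–Iris.
That gives 2 distinct shortest paths.

2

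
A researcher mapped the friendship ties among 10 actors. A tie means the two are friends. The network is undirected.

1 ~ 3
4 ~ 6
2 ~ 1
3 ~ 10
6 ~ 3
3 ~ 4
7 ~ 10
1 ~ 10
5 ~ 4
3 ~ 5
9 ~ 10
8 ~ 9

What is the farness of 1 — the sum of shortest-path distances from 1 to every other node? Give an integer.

16

Distances from 1: 2:1, 3:1, 4:2, 5:2, 6:2, 7:2, 8:3, 9:2, 10:1.
Sum = 1 + 1 + 2 + 2 + 2 + 2 + 3 + 2 + 1 = 16.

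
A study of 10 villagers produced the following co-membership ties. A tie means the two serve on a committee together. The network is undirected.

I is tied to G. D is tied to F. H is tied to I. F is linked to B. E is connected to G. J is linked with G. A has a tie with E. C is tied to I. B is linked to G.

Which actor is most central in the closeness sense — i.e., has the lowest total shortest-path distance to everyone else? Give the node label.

G

Farness (sum of distances to all others) for each node — A:29, B:19, C:27, D:33, E:21, F:25, G:15, H:27, I:19, J:23.
The smallest farness is 15, for G, so G has the highest closeness.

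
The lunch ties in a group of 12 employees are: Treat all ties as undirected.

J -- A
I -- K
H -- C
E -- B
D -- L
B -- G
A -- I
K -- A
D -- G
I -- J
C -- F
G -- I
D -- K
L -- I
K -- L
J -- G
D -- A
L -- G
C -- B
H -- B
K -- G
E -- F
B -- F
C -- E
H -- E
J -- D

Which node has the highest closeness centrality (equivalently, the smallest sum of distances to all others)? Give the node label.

G

Farness (sum of distances to all others) for each node — A:27, B:18, C:25, D:21, E:25, F:26, G:16, H:26, I:21, J:22, K:21, L:22.
The smallest farness is 16, for G, so G has the highest closeness.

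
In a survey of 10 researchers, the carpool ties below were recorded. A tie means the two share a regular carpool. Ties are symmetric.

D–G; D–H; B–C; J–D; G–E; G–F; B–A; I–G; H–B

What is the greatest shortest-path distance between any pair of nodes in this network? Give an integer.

5

Eccentricity of each node (its greatest distance to any other): A:5, B:4, C:5, D:3, E:5, F:5, G:4, H:3, I:5, J:4.
The maximum eccentricity is 5, realized for instance by the pair F–A via F – G – D – H – B – A. So the diameter is 5.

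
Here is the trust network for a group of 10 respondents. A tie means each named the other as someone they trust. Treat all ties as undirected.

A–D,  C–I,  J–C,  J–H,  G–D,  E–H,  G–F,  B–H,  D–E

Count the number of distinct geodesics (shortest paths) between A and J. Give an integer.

1

The shortest distance is 4, and the only length-4 path is A–D–E–H–J. So there is exactly 1 shortest path.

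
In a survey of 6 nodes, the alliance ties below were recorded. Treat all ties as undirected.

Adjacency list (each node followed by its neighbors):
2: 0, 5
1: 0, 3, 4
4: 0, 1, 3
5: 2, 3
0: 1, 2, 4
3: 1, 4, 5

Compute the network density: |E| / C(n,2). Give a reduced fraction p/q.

8/15

There are 8 edges and 6 nodes, so the maximum possible is C(6,2) = 15.
Density = 8/15.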